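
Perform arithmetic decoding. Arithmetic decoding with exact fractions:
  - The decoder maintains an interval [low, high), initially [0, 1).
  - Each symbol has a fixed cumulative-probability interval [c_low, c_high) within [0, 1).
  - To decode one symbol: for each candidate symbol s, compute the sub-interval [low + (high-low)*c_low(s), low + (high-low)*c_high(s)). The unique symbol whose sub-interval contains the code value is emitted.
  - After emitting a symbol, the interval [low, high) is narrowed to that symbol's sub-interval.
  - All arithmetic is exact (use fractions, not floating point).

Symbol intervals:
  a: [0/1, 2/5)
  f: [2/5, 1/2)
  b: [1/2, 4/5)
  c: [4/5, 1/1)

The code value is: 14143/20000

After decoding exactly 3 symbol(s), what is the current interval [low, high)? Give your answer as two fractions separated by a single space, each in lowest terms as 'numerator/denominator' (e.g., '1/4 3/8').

Step 1: interval [0/1, 1/1), width = 1/1 - 0/1 = 1/1
  'a': [0/1 + 1/1*0/1, 0/1 + 1/1*2/5) = [0/1, 2/5)
  'f': [0/1 + 1/1*2/5, 0/1 + 1/1*1/2) = [2/5, 1/2)
  'b': [0/1 + 1/1*1/2, 0/1 + 1/1*4/5) = [1/2, 4/5) <- contains code 14143/20000
  'c': [0/1 + 1/1*4/5, 0/1 + 1/1*1/1) = [4/5, 1/1)
  emit 'b', narrow to [1/2, 4/5)
Step 2: interval [1/2, 4/5), width = 4/5 - 1/2 = 3/10
  'a': [1/2 + 3/10*0/1, 1/2 + 3/10*2/5) = [1/2, 31/50)
  'f': [1/2 + 3/10*2/5, 1/2 + 3/10*1/2) = [31/50, 13/20)
  'b': [1/2 + 3/10*1/2, 1/2 + 3/10*4/5) = [13/20, 37/50) <- contains code 14143/20000
  'c': [1/2 + 3/10*4/5, 1/2 + 3/10*1/1) = [37/50, 4/5)
  emit 'b', narrow to [13/20, 37/50)
Step 3: interval [13/20, 37/50), width = 37/50 - 13/20 = 9/100
  'a': [13/20 + 9/100*0/1, 13/20 + 9/100*2/5) = [13/20, 343/500)
  'f': [13/20 + 9/100*2/5, 13/20 + 9/100*1/2) = [343/500, 139/200)
  'b': [13/20 + 9/100*1/2, 13/20 + 9/100*4/5) = [139/200, 361/500) <- contains code 14143/20000
  'c': [13/20 + 9/100*4/5, 13/20 + 9/100*1/1) = [361/500, 37/50)
  emit 'b', narrow to [139/200, 361/500)

Answer: 139/200 361/500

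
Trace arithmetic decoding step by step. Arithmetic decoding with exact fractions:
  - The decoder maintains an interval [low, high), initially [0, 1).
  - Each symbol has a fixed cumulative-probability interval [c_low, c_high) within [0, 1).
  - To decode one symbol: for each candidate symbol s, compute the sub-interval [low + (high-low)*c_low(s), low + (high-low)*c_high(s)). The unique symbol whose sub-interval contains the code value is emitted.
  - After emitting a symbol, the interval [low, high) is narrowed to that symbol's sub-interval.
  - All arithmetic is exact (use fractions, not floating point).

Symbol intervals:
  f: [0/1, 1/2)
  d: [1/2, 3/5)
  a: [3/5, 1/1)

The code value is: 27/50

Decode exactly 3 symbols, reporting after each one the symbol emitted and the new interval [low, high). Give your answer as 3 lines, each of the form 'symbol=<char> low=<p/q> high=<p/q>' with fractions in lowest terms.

Answer: symbol=d low=1/2 high=3/5
symbol=f low=1/2 high=11/20
symbol=a low=53/100 high=11/20

Derivation:
Step 1: interval [0/1, 1/1), width = 1/1 - 0/1 = 1/1
  'f': [0/1 + 1/1*0/1, 0/1 + 1/1*1/2) = [0/1, 1/2)
  'd': [0/1 + 1/1*1/2, 0/1 + 1/1*3/5) = [1/2, 3/5) <- contains code 27/50
  'a': [0/1 + 1/1*3/5, 0/1 + 1/1*1/1) = [3/5, 1/1)
  emit 'd', narrow to [1/2, 3/5)
Step 2: interval [1/2, 3/5), width = 3/5 - 1/2 = 1/10
  'f': [1/2 + 1/10*0/1, 1/2 + 1/10*1/2) = [1/2, 11/20) <- contains code 27/50
  'd': [1/2 + 1/10*1/2, 1/2 + 1/10*3/5) = [11/20, 14/25)
  'a': [1/2 + 1/10*3/5, 1/2 + 1/10*1/1) = [14/25, 3/5)
  emit 'f', narrow to [1/2, 11/20)
Step 3: interval [1/2, 11/20), width = 11/20 - 1/2 = 1/20
  'f': [1/2 + 1/20*0/1, 1/2 + 1/20*1/2) = [1/2, 21/40)
  'd': [1/2 + 1/20*1/2, 1/2 + 1/20*3/5) = [21/40, 53/100)
  'a': [1/2 + 1/20*3/5, 1/2 + 1/20*1/1) = [53/100, 11/20) <- contains code 27/50
  emit 'a', narrow to [53/100, 11/20)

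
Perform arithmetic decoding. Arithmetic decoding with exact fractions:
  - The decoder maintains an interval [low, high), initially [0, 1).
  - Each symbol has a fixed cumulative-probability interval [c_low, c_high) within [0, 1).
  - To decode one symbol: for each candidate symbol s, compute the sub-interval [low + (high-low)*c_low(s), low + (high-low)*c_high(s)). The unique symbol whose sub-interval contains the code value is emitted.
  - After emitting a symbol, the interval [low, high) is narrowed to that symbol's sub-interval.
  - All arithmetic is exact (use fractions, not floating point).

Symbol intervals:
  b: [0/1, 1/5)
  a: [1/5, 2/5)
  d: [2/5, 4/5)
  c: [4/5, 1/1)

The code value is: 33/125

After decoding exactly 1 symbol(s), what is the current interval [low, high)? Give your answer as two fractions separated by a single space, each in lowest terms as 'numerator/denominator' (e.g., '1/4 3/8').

Step 1: interval [0/1, 1/1), width = 1/1 - 0/1 = 1/1
  'b': [0/1 + 1/1*0/1, 0/1 + 1/1*1/5) = [0/1, 1/5)
  'a': [0/1 + 1/1*1/5, 0/1 + 1/1*2/5) = [1/5, 2/5) <- contains code 33/125
  'd': [0/1 + 1/1*2/5, 0/1 + 1/1*4/5) = [2/5, 4/5)
  'c': [0/1 + 1/1*4/5, 0/1 + 1/1*1/1) = [4/5, 1/1)
  emit 'a', narrow to [1/5, 2/5)

Answer: 1/5 2/5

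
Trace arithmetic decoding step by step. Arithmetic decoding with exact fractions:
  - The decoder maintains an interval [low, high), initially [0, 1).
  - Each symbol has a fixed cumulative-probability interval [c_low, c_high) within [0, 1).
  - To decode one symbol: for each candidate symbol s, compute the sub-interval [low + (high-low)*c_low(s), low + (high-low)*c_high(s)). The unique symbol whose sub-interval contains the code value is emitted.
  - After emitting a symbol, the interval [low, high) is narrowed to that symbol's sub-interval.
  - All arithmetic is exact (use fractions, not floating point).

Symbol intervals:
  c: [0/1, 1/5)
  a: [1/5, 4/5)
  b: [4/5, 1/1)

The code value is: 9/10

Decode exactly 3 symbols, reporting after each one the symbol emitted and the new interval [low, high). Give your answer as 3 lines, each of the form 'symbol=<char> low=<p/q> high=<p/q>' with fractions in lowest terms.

Step 1: interval [0/1, 1/1), width = 1/1 - 0/1 = 1/1
  'c': [0/1 + 1/1*0/1, 0/1 + 1/1*1/5) = [0/1, 1/5)
  'a': [0/1 + 1/1*1/5, 0/1 + 1/1*4/5) = [1/5, 4/5)
  'b': [0/1 + 1/1*4/5, 0/1 + 1/1*1/1) = [4/5, 1/1) <- contains code 9/10
  emit 'b', narrow to [4/5, 1/1)
Step 2: interval [4/5, 1/1), width = 1/1 - 4/5 = 1/5
  'c': [4/5 + 1/5*0/1, 4/5 + 1/5*1/5) = [4/5, 21/25)
  'a': [4/5 + 1/5*1/5, 4/5 + 1/5*4/5) = [21/25, 24/25) <- contains code 9/10
  'b': [4/5 + 1/5*4/5, 4/5 + 1/5*1/1) = [24/25, 1/1)
  emit 'a', narrow to [21/25, 24/25)
Step 3: interval [21/25, 24/25), width = 24/25 - 21/25 = 3/25
  'c': [21/25 + 3/25*0/1, 21/25 + 3/25*1/5) = [21/25, 108/125)
  'a': [21/25 + 3/25*1/5, 21/25 + 3/25*4/5) = [108/125, 117/125) <- contains code 9/10
  'b': [21/25 + 3/25*4/5, 21/25 + 3/25*1/1) = [117/125, 24/25)
  emit 'a', narrow to [108/125, 117/125)

Answer: symbol=b low=4/5 high=1/1
symbol=a low=21/25 high=24/25
symbol=a low=108/125 high=117/125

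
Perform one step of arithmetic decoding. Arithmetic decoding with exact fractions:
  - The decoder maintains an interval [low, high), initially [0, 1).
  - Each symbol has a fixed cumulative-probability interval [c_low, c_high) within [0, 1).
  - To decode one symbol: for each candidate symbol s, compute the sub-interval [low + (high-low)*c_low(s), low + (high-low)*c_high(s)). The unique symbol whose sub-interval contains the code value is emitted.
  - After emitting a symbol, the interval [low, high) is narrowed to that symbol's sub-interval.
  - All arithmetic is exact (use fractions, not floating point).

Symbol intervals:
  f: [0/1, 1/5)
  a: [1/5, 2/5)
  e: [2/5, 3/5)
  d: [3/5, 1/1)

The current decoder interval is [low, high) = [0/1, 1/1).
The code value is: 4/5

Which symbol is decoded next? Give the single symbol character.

Answer: d

Derivation:
Interval width = high − low = 1/1 − 0/1 = 1/1
Scaled code = (code − low) / width = (4/5 − 0/1) / 1/1 = 4/5
  f: [0/1, 1/5) 
  a: [1/5, 2/5) 
  e: [2/5, 3/5) 
  d: [3/5, 1/1) ← scaled code falls here ✓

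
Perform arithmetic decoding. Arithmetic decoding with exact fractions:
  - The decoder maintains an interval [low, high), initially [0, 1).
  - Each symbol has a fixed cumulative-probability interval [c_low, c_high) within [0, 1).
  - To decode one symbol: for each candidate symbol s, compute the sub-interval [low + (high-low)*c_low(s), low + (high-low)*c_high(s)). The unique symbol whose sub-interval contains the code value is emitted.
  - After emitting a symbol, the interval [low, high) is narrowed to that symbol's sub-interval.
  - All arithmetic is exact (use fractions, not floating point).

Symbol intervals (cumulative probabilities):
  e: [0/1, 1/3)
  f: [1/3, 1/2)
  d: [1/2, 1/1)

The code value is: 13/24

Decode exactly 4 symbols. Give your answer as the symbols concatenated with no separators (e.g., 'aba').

Step 1: interval [0/1, 1/1), width = 1/1 - 0/1 = 1/1
  'e': [0/1 + 1/1*0/1, 0/1 + 1/1*1/3) = [0/1, 1/3)
  'f': [0/1 + 1/1*1/3, 0/1 + 1/1*1/2) = [1/3, 1/2)
  'd': [0/1 + 1/1*1/2, 0/1 + 1/1*1/1) = [1/2, 1/1) <- contains code 13/24
  emit 'd', narrow to [1/2, 1/1)
Step 2: interval [1/2, 1/1), width = 1/1 - 1/2 = 1/2
  'e': [1/2 + 1/2*0/1, 1/2 + 1/2*1/3) = [1/2, 2/3) <- contains code 13/24
  'f': [1/2 + 1/2*1/3, 1/2 + 1/2*1/2) = [2/3, 3/4)
  'd': [1/2 + 1/2*1/2, 1/2 + 1/2*1/1) = [3/4, 1/1)
  emit 'e', narrow to [1/2, 2/3)
Step 3: interval [1/2, 2/3), width = 2/3 - 1/2 = 1/6
  'e': [1/2 + 1/6*0/1, 1/2 + 1/6*1/3) = [1/2, 5/9) <- contains code 13/24
  'f': [1/2 + 1/6*1/3, 1/2 + 1/6*1/2) = [5/9, 7/12)
  'd': [1/2 + 1/6*1/2, 1/2 + 1/6*1/1) = [7/12, 2/3)
  emit 'e', narrow to [1/2, 5/9)
Step 4: interval [1/2, 5/9), width = 5/9 - 1/2 = 1/18
  'e': [1/2 + 1/18*0/1, 1/2 + 1/18*1/3) = [1/2, 14/27)
  'f': [1/2 + 1/18*1/3, 1/2 + 1/18*1/2) = [14/27, 19/36)
  'd': [1/2 + 1/18*1/2, 1/2 + 1/18*1/1) = [19/36, 5/9) <- contains code 13/24
  emit 'd', narrow to [19/36, 5/9)

Answer: deed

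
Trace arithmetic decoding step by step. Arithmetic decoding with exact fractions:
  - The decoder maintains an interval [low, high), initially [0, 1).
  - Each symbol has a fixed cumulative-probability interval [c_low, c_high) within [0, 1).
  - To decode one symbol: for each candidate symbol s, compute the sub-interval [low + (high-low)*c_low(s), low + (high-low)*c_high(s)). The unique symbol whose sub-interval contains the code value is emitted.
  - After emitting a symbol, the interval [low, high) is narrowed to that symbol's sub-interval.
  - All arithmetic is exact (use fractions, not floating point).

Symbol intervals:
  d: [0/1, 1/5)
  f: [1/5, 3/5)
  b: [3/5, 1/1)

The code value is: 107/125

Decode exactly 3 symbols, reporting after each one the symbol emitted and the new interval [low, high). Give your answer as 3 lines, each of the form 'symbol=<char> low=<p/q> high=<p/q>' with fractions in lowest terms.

Answer: symbol=b low=3/5 high=1/1
symbol=b low=21/25 high=1/1
symbol=d low=21/25 high=109/125

Derivation:
Step 1: interval [0/1, 1/1), width = 1/1 - 0/1 = 1/1
  'd': [0/1 + 1/1*0/1, 0/1 + 1/1*1/5) = [0/1, 1/5)
  'f': [0/1 + 1/1*1/5, 0/1 + 1/1*3/5) = [1/5, 3/5)
  'b': [0/1 + 1/1*3/5, 0/1 + 1/1*1/1) = [3/5, 1/1) <- contains code 107/125
  emit 'b', narrow to [3/5, 1/1)
Step 2: interval [3/5, 1/1), width = 1/1 - 3/5 = 2/5
  'd': [3/5 + 2/5*0/1, 3/5 + 2/5*1/5) = [3/5, 17/25)
  'f': [3/5 + 2/5*1/5, 3/5 + 2/5*3/5) = [17/25, 21/25)
  'b': [3/5 + 2/5*3/5, 3/5 + 2/5*1/1) = [21/25, 1/1) <- contains code 107/125
  emit 'b', narrow to [21/25, 1/1)
Step 3: interval [21/25, 1/1), width = 1/1 - 21/25 = 4/25
  'd': [21/25 + 4/25*0/1, 21/25 + 4/25*1/5) = [21/25, 109/125) <- contains code 107/125
  'f': [21/25 + 4/25*1/5, 21/25 + 4/25*3/5) = [109/125, 117/125)
  'b': [21/25 + 4/25*3/5, 21/25 + 4/25*1/1) = [117/125, 1/1)
  emit 'd', narrow to [21/25, 109/125)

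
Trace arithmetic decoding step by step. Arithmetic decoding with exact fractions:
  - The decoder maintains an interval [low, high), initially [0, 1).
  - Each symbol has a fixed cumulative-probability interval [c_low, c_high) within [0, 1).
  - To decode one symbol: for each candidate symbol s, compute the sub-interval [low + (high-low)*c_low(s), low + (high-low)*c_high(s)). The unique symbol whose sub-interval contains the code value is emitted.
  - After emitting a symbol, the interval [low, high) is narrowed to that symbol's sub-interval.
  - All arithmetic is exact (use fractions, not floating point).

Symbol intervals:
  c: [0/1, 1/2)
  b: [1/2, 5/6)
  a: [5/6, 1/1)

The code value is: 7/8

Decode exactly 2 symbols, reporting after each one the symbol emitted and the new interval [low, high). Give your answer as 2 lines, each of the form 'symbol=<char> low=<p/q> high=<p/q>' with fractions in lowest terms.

Step 1: interval [0/1, 1/1), width = 1/1 - 0/1 = 1/1
  'c': [0/1 + 1/1*0/1, 0/1 + 1/1*1/2) = [0/1, 1/2)
  'b': [0/1 + 1/1*1/2, 0/1 + 1/1*5/6) = [1/2, 5/6)
  'a': [0/1 + 1/1*5/6, 0/1 + 1/1*1/1) = [5/6, 1/1) <- contains code 7/8
  emit 'a', narrow to [5/6, 1/1)
Step 2: interval [5/6, 1/1), width = 1/1 - 5/6 = 1/6
  'c': [5/6 + 1/6*0/1, 5/6 + 1/6*1/2) = [5/6, 11/12) <- contains code 7/8
  'b': [5/6 + 1/6*1/2, 5/6 + 1/6*5/6) = [11/12, 35/36)
  'a': [5/6 + 1/6*5/6, 5/6 + 1/6*1/1) = [35/36, 1/1)
  emit 'c', narrow to [5/6, 11/12)

Answer: symbol=a low=5/6 high=1/1
symbol=c low=5/6 high=11/12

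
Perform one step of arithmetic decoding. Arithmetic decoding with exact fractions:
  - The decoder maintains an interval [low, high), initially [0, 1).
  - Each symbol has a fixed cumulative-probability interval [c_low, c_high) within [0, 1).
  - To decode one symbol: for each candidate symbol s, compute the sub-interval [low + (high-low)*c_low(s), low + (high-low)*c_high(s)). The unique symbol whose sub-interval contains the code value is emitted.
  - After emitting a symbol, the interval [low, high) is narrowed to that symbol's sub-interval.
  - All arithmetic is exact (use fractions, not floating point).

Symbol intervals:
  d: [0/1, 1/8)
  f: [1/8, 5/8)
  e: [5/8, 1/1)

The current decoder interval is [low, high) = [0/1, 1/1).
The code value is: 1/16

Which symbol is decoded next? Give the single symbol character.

Answer: d

Derivation:
Interval width = high − low = 1/1 − 0/1 = 1/1
Scaled code = (code − low) / width = (1/16 − 0/1) / 1/1 = 1/16
  d: [0/1, 1/8) ← scaled code falls here ✓
  f: [1/8, 5/8) 
  e: [5/8, 1/1) 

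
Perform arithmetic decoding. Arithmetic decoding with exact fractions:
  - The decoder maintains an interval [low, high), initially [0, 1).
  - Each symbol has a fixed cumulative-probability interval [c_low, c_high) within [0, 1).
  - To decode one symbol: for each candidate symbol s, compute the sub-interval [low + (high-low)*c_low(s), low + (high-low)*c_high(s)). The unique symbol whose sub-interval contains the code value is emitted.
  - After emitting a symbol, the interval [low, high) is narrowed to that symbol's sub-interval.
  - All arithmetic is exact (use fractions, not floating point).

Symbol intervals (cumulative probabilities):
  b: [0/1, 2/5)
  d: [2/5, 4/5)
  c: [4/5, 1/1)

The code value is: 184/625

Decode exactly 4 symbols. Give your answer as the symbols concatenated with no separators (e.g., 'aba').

Step 1: interval [0/1, 1/1), width = 1/1 - 0/1 = 1/1
  'b': [0/1 + 1/1*0/1, 0/1 + 1/1*2/5) = [0/1, 2/5) <- contains code 184/625
  'd': [0/1 + 1/1*2/5, 0/1 + 1/1*4/5) = [2/5, 4/5)
  'c': [0/1 + 1/1*4/5, 0/1 + 1/1*1/1) = [4/5, 1/1)
  emit 'b', narrow to [0/1, 2/5)
Step 2: interval [0/1, 2/5), width = 2/5 - 0/1 = 2/5
  'b': [0/1 + 2/5*0/1, 0/1 + 2/5*2/5) = [0/1, 4/25)
  'd': [0/1 + 2/5*2/5, 0/1 + 2/5*4/5) = [4/25, 8/25) <- contains code 184/625
  'c': [0/1 + 2/5*4/5, 0/1 + 2/5*1/1) = [8/25, 2/5)
  emit 'd', narrow to [4/25, 8/25)
Step 3: interval [4/25, 8/25), width = 8/25 - 4/25 = 4/25
  'b': [4/25 + 4/25*0/1, 4/25 + 4/25*2/5) = [4/25, 28/125)
  'd': [4/25 + 4/25*2/5, 4/25 + 4/25*4/5) = [28/125, 36/125)
  'c': [4/25 + 4/25*4/5, 4/25 + 4/25*1/1) = [36/125, 8/25) <- contains code 184/625
  emit 'c', narrow to [36/125, 8/25)
Step 4: interval [36/125, 8/25), width = 8/25 - 36/125 = 4/125
  'b': [36/125 + 4/125*0/1, 36/125 + 4/125*2/5) = [36/125, 188/625) <- contains code 184/625
  'd': [36/125 + 4/125*2/5, 36/125 + 4/125*4/5) = [188/625, 196/625)
  'c': [36/125 + 4/125*4/5, 36/125 + 4/125*1/1) = [196/625, 8/25)
  emit 'b', narrow to [36/125, 188/625)

Answer: bdcb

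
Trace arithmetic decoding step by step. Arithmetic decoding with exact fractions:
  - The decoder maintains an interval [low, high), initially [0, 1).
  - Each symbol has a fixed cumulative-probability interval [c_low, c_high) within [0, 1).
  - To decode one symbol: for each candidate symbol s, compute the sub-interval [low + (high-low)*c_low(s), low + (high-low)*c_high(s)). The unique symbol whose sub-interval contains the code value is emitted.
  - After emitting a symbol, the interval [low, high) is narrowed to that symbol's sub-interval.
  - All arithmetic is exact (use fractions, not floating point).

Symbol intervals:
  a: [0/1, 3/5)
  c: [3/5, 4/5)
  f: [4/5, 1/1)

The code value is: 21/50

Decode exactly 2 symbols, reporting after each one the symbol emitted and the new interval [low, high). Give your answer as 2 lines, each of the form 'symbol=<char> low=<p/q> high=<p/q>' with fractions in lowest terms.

Step 1: interval [0/1, 1/1), width = 1/1 - 0/1 = 1/1
  'a': [0/1 + 1/1*0/1, 0/1 + 1/1*3/5) = [0/1, 3/5) <- contains code 21/50
  'c': [0/1 + 1/1*3/5, 0/1 + 1/1*4/5) = [3/5, 4/5)
  'f': [0/1 + 1/1*4/5, 0/1 + 1/1*1/1) = [4/5, 1/1)
  emit 'a', narrow to [0/1, 3/5)
Step 2: interval [0/1, 3/5), width = 3/5 - 0/1 = 3/5
  'a': [0/1 + 3/5*0/1, 0/1 + 3/5*3/5) = [0/1, 9/25)
  'c': [0/1 + 3/5*3/5, 0/1 + 3/5*4/5) = [9/25, 12/25) <- contains code 21/50
  'f': [0/1 + 3/5*4/5, 0/1 + 3/5*1/1) = [12/25, 3/5)
  emit 'c', narrow to [9/25, 12/25)

Answer: symbol=a low=0/1 high=3/5
symbol=c low=9/25 high=12/25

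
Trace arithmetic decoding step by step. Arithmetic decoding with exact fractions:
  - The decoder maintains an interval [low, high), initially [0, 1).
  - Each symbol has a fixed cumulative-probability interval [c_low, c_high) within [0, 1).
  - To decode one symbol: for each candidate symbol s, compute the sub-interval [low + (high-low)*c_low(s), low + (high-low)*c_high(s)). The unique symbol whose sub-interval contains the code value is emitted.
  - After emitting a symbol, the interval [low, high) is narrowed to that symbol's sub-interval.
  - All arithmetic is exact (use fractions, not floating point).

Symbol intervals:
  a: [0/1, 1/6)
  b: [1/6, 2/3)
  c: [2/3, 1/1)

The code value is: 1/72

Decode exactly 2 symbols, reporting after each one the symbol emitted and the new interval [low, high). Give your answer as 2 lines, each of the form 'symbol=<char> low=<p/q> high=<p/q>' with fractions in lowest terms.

Step 1: interval [0/1, 1/1), width = 1/1 - 0/1 = 1/1
  'a': [0/1 + 1/1*0/1, 0/1 + 1/1*1/6) = [0/1, 1/6) <- contains code 1/72
  'b': [0/1 + 1/1*1/6, 0/1 + 1/1*2/3) = [1/6, 2/3)
  'c': [0/1 + 1/1*2/3, 0/1 + 1/1*1/1) = [2/3, 1/1)
  emit 'a', narrow to [0/1, 1/6)
Step 2: interval [0/1, 1/6), width = 1/6 - 0/1 = 1/6
  'a': [0/1 + 1/6*0/1, 0/1 + 1/6*1/6) = [0/1, 1/36) <- contains code 1/72
  'b': [0/1 + 1/6*1/6, 0/1 + 1/6*2/3) = [1/36, 1/9)
  'c': [0/1 + 1/6*2/3, 0/1 + 1/6*1/1) = [1/9, 1/6)
  emit 'a', narrow to [0/1, 1/36)

Answer: symbol=a low=0/1 high=1/6
symbol=a low=0/1 high=1/36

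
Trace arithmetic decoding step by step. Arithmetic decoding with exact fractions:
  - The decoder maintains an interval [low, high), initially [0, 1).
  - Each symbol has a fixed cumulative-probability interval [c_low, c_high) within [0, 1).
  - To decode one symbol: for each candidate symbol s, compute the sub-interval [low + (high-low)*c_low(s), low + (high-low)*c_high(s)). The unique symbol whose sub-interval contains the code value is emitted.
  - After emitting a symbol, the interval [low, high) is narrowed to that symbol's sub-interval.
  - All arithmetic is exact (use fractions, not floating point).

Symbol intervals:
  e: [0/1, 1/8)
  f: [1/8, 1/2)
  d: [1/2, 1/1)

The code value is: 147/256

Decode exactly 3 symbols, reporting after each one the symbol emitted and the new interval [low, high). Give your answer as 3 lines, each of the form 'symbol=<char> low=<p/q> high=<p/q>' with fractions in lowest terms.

Answer: symbol=d low=1/2 high=1/1
symbol=f low=9/16 high=3/4
symbol=e low=9/16 high=75/128

Derivation:
Step 1: interval [0/1, 1/1), width = 1/1 - 0/1 = 1/1
  'e': [0/1 + 1/1*0/1, 0/1 + 1/1*1/8) = [0/1, 1/8)
  'f': [0/1 + 1/1*1/8, 0/1 + 1/1*1/2) = [1/8, 1/2)
  'd': [0/1 + 1/1*1/2, 0/1 + 1/1*1/1) = [1/2, 1/1) <- contains code 147/256
  emit 'd', narrow to [1/2, 1/1)
Step 2: interval [1/2, 1/1), width = 1/1 - 1/2 = 1/2
  'e': [1/2 + 1/2*0/1, 1/2 + 1/2*1/8) = [1/2, 9/16)
  'f': [1/2 + 1/2*1/8, 1/2 + 1/2*1/2) = [9/16, 3/4) <- contains code 147/256
  'd': [1/2 + 1/2*1/2, 1/2 + 1/2*1/1) = [3/4, 1/1)
  emit 'f', narrow to [9/16, 3/4)
Step 3: interval [9/16, 3/4), width = 3/4 - 9/16 = 3/16
  'e': [9/16 + 3/16*0/1, 9/16 + 3/16*1/8) = [9/16, 75/128) <- contains code 147/256
  'f': [9/16 + 3/16*1/8, 9/16 + 3/16*1/2) = [75/128, 21/32)
  'd': [9/16 + 3/16*1/2, 9/16 + 3/16*1/1) = [21/32, 3/4)
  emit 'e', narrow to [9/16, 75/128)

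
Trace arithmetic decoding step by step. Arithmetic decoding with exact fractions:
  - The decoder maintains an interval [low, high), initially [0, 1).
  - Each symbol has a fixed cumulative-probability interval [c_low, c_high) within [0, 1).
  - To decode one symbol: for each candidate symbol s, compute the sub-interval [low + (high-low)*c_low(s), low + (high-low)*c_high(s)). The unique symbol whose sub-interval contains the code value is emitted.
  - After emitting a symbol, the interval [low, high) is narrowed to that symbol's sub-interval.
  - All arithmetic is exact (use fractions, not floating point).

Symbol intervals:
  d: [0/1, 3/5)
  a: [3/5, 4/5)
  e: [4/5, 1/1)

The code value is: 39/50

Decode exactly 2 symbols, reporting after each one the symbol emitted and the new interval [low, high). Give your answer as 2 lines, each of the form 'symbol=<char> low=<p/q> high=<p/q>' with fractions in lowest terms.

Step 1: interval [0/1, 1/1), width = 1/1 - 0/1 = 1/1
  'd': [0/1 + 1/1*0/1, 0/1 + 1/1*3/5) = [0/1, 3/5)
  'a': [0/1 + 1/1*3/5, 0/1 + 1/1*4/5) = [3/5, 4/5) <- contains code 39/50
  'e': [0/1 + 1/1*4/5, 0/1 + 1/1*1/1) = [4/5, 1/1)
  emit 'a', narrow to [3/5, 4/5)
Step 2: interval [3/5, 4/5), width = 4/5 - 3/5 = 1/5
  'd': [3/5 + 1/5*0/1, 3/5 + 1/5*3/5) = [3/5, 18/25)
  'a': [3/5 + 1/5*3/5, 3/5 + 1/5*4/5) = [18/25, 19/25)
  'e': [3/5 + 1/5*4/5, 3/5 + 1/5*1/1) = [19/25, 4/5) <- contains code 39/50
  emit 'e', narrow to [19/25, 4/5)

Answer: symbol=a low=3/5 high=4/5
symbol=e low=19/25 high=4/5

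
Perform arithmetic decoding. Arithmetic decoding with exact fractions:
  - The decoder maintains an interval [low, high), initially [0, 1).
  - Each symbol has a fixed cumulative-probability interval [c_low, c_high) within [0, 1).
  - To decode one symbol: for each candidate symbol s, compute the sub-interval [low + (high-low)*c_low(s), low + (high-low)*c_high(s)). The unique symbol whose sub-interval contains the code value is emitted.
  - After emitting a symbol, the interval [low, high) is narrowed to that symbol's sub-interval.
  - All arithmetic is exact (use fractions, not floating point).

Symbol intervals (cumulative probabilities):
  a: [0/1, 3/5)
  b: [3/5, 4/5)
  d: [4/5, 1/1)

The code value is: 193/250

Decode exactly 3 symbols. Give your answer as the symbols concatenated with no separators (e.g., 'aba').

Answer: bda

Derivation:
Step 1: interval [0/1, 1/1), width = 1/1 - 0/1 = 1/1
  'a': [0/1 + 1/1*0/1, 0/1 + 1/1*3/5) = [0/1, 3/5)
  'b': [0/1 + 1/1*3/5, 0/1 + 1/1*4/5) = [3/5, 4/5) <- contains code 193/250
  'd': [0/1 + 1/1*4/5, 0/1 + 1/1*1/1) = [4/5, 1/1)
  emit 'b', narrow to [3/5, 4/5)
Step 2: interval [3/5, 4/5), width = 4/5 - 3/5 = 1/5
  'a': [3/5 + 1/5*0/1, 3/5 + 1/5*3/5) = [3/5, 18/25)
  'b': [3/5 + 1/5*3/5, 3/5 + 1/5*4/5) = [18/25, 19/25)
  'd': [3/5 + 1/5*4/5, 3/5 + 1/5*1/1) = [19/25, 4/5) <- contains code 193/250
  emit 'd', narrow to [19/25, 4/5)
Step 3: interval [19/25, 4/5), width = 4/5 - 19/25 = 1/25
  'a': [19/25 + 1/25*0/1, 19/25 + 1/25*3/5) = [19/25, 98/125) <- contains code 193/250
  'b': [19/25 + 1/25*3/5, 19/25 + 1/25*4/5) = [98/125, 99/125)
  'd': [19/25 + 1/25*4/5, 19/25 + 1/25*1/1) = [99/125, 4/5)
  emit 'a', narrow to [19/25, 98/125)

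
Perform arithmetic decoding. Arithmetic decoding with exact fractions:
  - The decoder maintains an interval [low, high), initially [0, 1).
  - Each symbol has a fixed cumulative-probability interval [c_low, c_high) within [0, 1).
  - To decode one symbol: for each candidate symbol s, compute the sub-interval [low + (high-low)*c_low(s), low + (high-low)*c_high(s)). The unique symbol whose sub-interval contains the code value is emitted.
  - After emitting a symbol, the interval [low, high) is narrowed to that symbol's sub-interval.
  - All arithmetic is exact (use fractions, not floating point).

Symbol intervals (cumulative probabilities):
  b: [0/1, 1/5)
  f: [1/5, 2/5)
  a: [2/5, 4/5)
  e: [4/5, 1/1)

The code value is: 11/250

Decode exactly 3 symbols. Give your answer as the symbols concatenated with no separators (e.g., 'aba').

Step 1: interval [0/1, 1/1), width = 1/1 - 0/1 = 1/1
  'b': [0/1 + 1/1*0/1, 0/1 + 1/1*1/5) = [0/1, 1/5) <- contains code 11/250
  'f': [0/1 + 1/1*1/5, 0/1 + 1/1*2/5) = [1/5, 2/5)
  'a': [0/1 + 1/1*2/5, 0/1 + 1/1*4/5) = [2/5, 4/5)
  'e': [0/1 + 1/1*4/5, 0/1 + 1/1*1/1) = [4/5, 1/1)
  emit 'b', narrow to [0/1, 1/5)
Step 2: interval [0/1, 1/5), width = 1/5 - 0/1 = 1/5
  'b': [0/1 + 1/5*0/1, 0/1 + 1/5*1/5) = [0/1, 1/25)
  'f': [0/1 + 1/5*1/5, 0/1 + 1/5*2/5) = [1/25, 2/25) <- contains code 11/250
  'a': [0/1 + 1/5*2/5, 0/1 + 1/5*4/5) = [2/25, 4/25)
  'e': [0/1 + 1/5*4/5, 0/1 + 1/5*1/1) = [4/25, 1/5)
  emit 'f', narrow to [1/25, 2/25)
Step 3: interval [1/25, 2/25), width = 2/25 - 1/25 = 1/25
  'b': [1/25 + 1/25*0/1, 1/25 + 1/25*1/5) = [1/25, 6/125) <- contains code 11/250
  'f': [1/25 + 1/25*1/5, 1/25 + 1/25*2/5) = [6/125, 7/125)
  'a': [1/25 + 1/25*2/5, 1/25 + 1/25*4/5) = [7/125, 9/125)
  'e': [1/25 + 1/25*4/5, 1/25 + 1/25*1/1) = [9/125, 2/25)
  emit 'b', narrow to [1/25, 6/125)

Answer: bfb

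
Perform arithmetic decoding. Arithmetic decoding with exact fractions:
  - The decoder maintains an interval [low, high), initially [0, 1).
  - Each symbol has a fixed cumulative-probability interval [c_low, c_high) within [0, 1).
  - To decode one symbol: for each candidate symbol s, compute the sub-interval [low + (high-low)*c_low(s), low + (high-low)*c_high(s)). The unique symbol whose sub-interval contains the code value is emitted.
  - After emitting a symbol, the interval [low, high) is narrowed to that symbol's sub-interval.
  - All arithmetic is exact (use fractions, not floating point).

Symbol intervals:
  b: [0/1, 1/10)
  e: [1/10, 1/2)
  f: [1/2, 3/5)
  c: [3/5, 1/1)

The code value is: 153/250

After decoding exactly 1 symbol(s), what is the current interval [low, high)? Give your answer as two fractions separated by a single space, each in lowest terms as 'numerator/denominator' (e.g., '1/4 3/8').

Step 1: interval [0/1, 1/1), width = 1/1 - 0/1 = 1/1
  'b': [0/1 + 1/1*0/1, 0/1 + 1/1*1/10) = [0/1, 1/10)
  'e': [0/1 + 1/1*1/10, 0/1 + 1/1*1/2) = [1/10, 1/2)
  'f': [0/1 + 1/1*1/2, 0/1 + 1/1*3/5) = [1/2, 3/5)
  'c': [0/1 + 1/1*3/5, 0/1 + 1/1*1/1) = [3/5, 1/1) <- contains code 153/250
  emit 'c', narrow to [3/5, 1/1)

Answer: 3/5 1/1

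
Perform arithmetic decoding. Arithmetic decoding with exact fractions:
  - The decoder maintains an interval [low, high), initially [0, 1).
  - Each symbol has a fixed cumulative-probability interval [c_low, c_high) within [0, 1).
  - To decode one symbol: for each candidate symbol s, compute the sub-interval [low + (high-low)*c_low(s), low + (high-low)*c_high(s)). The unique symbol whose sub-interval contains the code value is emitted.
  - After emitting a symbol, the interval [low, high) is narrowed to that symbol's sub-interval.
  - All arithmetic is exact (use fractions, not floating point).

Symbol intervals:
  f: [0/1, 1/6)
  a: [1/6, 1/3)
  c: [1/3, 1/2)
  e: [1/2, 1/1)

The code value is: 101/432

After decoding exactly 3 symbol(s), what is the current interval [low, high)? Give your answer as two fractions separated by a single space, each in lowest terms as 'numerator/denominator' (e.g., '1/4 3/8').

Step 1: interval [0/1, 1/1), width = 1/1 - 0/1 = 1/1
  'f': [0/1 + 1/1*0/1, 0/1 + 1/1*1/6) = [0/1, 1/6)
  'a': [0/1 + 1/1*1/6, 0/1 + 1/1*1/3) = [1/6, 1/3) <- contains code 101/432
  'c': [0/1 + 1/1*1/3, 0/1 + 1/1*1/2) = [1/3, 1/2)
  'e': [0/1 + 1/1*1/2, 0/1 + 1/1*1/1) = [1/2, 1/1)
  emit 'a', narrow to [1/6, 1/3)
Step 2: interval [1/6, 1/3), width = 1/3 - 1/6 = 1/6
  'f': [1/6 + 1/6*0/1, 1/6 + 1/6*1/6) = [1/6, 7/36)
  'a': [1/6 + 1/6*1/6, 1/6 + 1/6*1/3) = [7/36, 2/9)
  'c': [1/6 + 1/6*1/3, 1/6 + 1/6*1/2) = [2/9, 1/4) <- contains code 101/432
  'e': [1/6 + 1/6*1/2, 1/6 + 1/6*1/1) = [1/4, 1/3)
  emit 'c', narrow to [2/9, 1/4)
Step 3: interval [2/9, 1/4), width = 1/4 - 2/9 = 1/36
  'f': [2/9 + 1/36*0/1, 2/9 + 1/36*1/6) = [2/9, 49/216)
  'a': [2/9 + 1/36*1/6, 2/9 + 1/36*1/3) = [49/216, 25/108)
  'c': [2/9 + 1/36*1/3, 2/9 + 1/36*1/2) = [25/108, 17/72) <- contains code 101/432
  'e': [2/9 + 1/36*1/2, 2/9 + 1/36*1/1) = [17/72, 1/4)
  emit 'c', narrow to [25/108, 17/72)

Answer: 25/108 17/72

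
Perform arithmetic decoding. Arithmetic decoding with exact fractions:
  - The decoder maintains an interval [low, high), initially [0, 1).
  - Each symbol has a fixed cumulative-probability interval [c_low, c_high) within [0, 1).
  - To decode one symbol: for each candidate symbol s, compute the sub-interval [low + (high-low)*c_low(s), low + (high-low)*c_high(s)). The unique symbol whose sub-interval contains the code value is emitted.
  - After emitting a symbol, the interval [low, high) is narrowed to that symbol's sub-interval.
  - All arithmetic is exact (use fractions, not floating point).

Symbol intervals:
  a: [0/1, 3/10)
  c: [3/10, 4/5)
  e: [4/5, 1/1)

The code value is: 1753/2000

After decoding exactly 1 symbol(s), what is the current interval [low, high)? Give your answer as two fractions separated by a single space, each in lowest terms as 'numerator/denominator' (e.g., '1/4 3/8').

Answer: 4/5 1/1

Derivation:
Step 1: interval [0/1, 1/1), width = 1/1 - 0/1 = 1/1
  'a': [0/1 + 1/1*0/1, 0/1 + 1/1*3/10) = [0/1, 3/10)
  'c': [0/1 + 1/1*3/10, 0/1 + 1/1*4/5) = [3/10, 4/5)
  'e': [0/1 + 1/1*4/5, 0/1 + 1/1*1/1) = [4/5, 1/1) <- contains code 1753/2000
  emit 'e', narrow to [4/5, 1/1)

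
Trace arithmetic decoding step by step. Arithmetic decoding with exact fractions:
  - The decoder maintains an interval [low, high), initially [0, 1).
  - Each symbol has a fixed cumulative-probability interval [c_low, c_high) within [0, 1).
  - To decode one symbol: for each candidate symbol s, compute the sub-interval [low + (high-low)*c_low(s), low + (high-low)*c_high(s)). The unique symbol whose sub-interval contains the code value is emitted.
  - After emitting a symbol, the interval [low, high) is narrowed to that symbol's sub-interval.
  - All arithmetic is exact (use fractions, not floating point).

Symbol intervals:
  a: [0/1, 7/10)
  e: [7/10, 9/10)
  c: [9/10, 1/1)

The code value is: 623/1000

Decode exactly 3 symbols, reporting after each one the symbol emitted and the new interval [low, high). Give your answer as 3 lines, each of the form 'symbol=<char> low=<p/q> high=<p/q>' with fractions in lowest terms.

Answer: symbol=a low=0/1 high=7/10
symbol=e low=49/100 high=63/100
symbol=c low=77/125 high=63/100

Derivation:
Step 1: interval [0/1, 1/1), width = 1/1 - 0/1 = 1/1
  'a': [0/1 + 1/1*0/1, 0/1 + 1/1*7/10) = [0/1, 7/10) <- contains code 623/1000
  'e': [0/1 + 1/1*7/10, 0/1 + 1/1*9/10) = [7/10, 9/10)
  'c': [0/1 + 1/1*9/10, 0/1 + 1/1*1/1) = [9/10, 1/1)
  emit 'a', narrow to [0/1, 7/10)
Step 2: interval [0/1, 7/10), width = 7/10 - 0/1 = 7/10
  'a': [0/1 + 7/10*0/1, 0/1 + 7/10*7/10) = [0/1, 49/100)
  'e': [0/1 + 7/10*7/10, 0/1 + 7/10*9/10) = [49/100, 63/100) <- contains code 623/1000
  'c': [0/1 + 7/10*9/10, 0/1 + 7/10*1/1) = [63/100, 7/10)
  emit 'e', narrow to [49/100, 63/100)
Step 3: interval [49/100, 63/100), width = 63/100 - 49/100 = 7/50
  'a': [49/100 + 7/50*0/1, 49/100 + 7/50*7/10) = [49/100, 147/250)
  'e': [49/100 + 7/50*7/10, 49/100 + 7/50*9/10) = [147/250, 77/125)
  'c': [49/100 + 7/50*9/10, 49/100 + 7/50*1/1) = [77/125, 63/100) <- contains code 623/1000
  emit 'c', narrow to [77/125, 63/100)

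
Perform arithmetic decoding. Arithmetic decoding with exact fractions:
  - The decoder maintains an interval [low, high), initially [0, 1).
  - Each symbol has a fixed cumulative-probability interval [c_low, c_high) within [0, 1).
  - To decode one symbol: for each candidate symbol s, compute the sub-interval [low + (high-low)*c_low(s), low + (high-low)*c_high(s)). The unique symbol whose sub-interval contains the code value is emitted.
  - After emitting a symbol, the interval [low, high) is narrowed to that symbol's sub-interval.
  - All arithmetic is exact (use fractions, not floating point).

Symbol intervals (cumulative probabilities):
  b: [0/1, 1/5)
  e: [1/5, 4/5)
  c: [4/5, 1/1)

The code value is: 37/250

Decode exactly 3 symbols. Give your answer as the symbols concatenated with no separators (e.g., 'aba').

Answer: bec

Derivation:
Step 1: interval [0/1, 1/1), width = 1/1 - 0/1 = 1/1
  'b': [0/1 + 1/1*0/1, 0/1 + 1/1*1/5) = [0/1, 1/5) <- contains code 37/250
  'e': [0/1 + 1/1*1/5, 0/1 + 1/1*4/5) = [1/5, 4/5)
  'c': [0/1 + 1/1*4/5, 0/1 + 1/1*1/1) = [4/5, 1/1)
  emit 'b', narrow to [0/1, 1/5)
Step 2: interval [0/1, 1/5), width = 1/5 - 0/1 = 1/5
  'b': [0/1 + 1/5*0/1, 0/1 + 1/5*1/5) = [0/1, 1/25)
  'e': [0/1 + 1/5*1/5, 0/1 + 1/5*4/5) = [1/25, 4/25) <- contains code 37/250
  'c': [0/1 + 1/5*4/5, 0/1 + 1/5*1/1) = [4/25, 1/5)
  emit 'e', narrow to [1/25, 4/25)
Step 3: interval [1/25, 4/25), width = 4/25 - 1/25 = 3/25
  'b': [1/25 + 3/25*0/1, 1/25 + 3/25*1/5) = [1/25, 8/125)
  'e': [1/25 + 3/25*1/5, 1/25 + 3/25*4/5) = [8/125, 17/125)
  'c': [1/25 + 3/25*4/5, 1/25 + 3/25*1/1) = [17/125, 4/25) <- contains code 37/250
  emit 'c', narrow to [17/125, 4/25)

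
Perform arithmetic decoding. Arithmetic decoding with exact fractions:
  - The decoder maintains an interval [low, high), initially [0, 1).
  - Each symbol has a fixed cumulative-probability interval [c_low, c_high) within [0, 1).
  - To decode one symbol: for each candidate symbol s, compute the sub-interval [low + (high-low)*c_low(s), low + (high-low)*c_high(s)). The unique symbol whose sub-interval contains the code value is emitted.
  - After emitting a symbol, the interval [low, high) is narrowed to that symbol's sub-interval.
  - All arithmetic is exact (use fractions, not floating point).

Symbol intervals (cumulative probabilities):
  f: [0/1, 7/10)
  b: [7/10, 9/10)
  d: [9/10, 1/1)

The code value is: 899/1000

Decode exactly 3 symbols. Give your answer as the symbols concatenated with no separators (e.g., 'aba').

Step 1: interval [0/1, 1/1), width = 1/1 - 0/1 = 1/1
  'f': [0/1 + 1/1*0/1, 0/1 + 1/1*7/10) = [0/1, 7/10)
  'b': [0/1 + 1/1*7/10, 0/1 + 1/1*9/10) = [7/10, 9/10) <- contains code 899/1000
  'd': [0/1 + 1/1*9/10, 0/1 + 1/1*1/1) = [9/10, 1/1)
  emit 'b', narrow to [7/10, 9/10)
Step 2: interval [7/10, 9/10), width = 9/10 - 7/10 = 1/5
  'f': [7/10 + 1/5*0/1, 7/10 + 1/5*7/10) = [7/10, 21/25)
  'b': [7/10 + 1/5*7/10, 7/10 + 1/5*9/10) = [21/25, 22/25)
  'd': [7/10 + 1/5*9/10, 7/10 + 1/5*1/1) = [22/25, 9/10) <- contains code 899/1000
  emit 'd', narrow to [22/25, 9/10)
Step 3: interval [22/25, 9/10), width = 9/10 - 22/25 = 1/50
  'f': [22/25 + 1/50*0/1, 22/25 + 1/50*7/10) = [22/25, 447/500)
  'b': [22/25 + 1/50*7/10, 22/25 + 1/50*9/10) = [447/500, 449/500)
  'd': [22/25 + 1/50*9/10, 22/25 + 1/50*1/1) = [449/500, 9/10) <- contains code 899/1000
  emit 'd', narrow to [449/500, 9/10)

Answer: bdd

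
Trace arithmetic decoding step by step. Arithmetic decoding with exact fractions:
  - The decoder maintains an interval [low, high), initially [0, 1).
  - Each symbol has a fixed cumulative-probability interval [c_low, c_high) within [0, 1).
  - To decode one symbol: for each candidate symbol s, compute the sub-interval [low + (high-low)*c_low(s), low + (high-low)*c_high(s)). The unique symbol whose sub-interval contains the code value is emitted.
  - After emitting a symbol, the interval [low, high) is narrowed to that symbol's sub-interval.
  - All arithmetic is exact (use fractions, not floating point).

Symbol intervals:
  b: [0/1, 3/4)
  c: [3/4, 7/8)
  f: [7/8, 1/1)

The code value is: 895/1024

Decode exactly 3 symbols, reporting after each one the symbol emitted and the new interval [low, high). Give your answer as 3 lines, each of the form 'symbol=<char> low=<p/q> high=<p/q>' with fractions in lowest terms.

Step 1: interval [0/1, 1/1), width = 1/1 - 0/1 = 1/1
  'b': [0/1 + 1/1*0/1, 0/1 + 1/1*3/4) = [0/1, 3/4)
  'c': [0/1 + 1/1*3/4, 0/1 + 1/1*7/8) = [3/4, 7/8) <- contains code 895/1024
  'f': [0/1 + 1/1*7/8, 0/1 + 1/1*1/1) = [7/8, 1/1)
  emit 'c', narrow to [3/4, 7/8)
Step 2: interval [3/4, 7/8), width = 7/8 - 3/4 = 1/8
  'b': [3/4 + 1/8*0/1, 3/4 + 1/8*3/4) = [3/4, 27/32)
  'c': [3/4 + 1/8*3/4, 3/4 + 1/8*7/8) = [27/32, 55/64)
  'f': [3/4 + 1/8*7/8, 3/4 + 1/8*1/1) = [55/64, 7/8) <- contains code 895/1024
  emit 'f', narrow to [55/64, 7/8)
Step 3: interval [55/64, 7/8), width = 7/8 - 55/64 = 1/64
  'b': [55/64 + 1/64*0/1, 55/64 + 1/64*3/4) = [55/64, 223/256)
  'c': [55/64 + 1/64*3/4, 55/64 + 1/64*7/8) = [223/256, 447/512)
  'f': [55/64 + 1/64*7/8, 55/64 + 1/64*1/1) = [447/512, 7/8) <- contains code 895/1024
  emit 'f', narrow to [447/512, 7/8)

Answer: symbol=c low=3/4 high=7/8
symbol=f low=55/64 high=7/8
symbol=f low=447/512 high=7/8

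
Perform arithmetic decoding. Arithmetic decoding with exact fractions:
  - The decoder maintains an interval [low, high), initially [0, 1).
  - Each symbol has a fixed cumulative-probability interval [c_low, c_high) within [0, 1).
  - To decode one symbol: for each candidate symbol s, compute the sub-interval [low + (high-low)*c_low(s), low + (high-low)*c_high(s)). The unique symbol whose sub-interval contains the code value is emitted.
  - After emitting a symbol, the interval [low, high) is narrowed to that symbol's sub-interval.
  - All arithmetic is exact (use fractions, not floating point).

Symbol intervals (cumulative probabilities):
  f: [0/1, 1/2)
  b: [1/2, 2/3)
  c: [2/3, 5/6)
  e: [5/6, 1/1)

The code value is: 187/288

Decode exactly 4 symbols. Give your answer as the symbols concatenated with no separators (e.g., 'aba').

Answer: befc

Derivation:
Step 1: interval [0/1, 1/1), width = 1/1 - 0/1 = 1/1
  'f': [0/1 + 1/1*0/1, 0/1 + 1/1*1/2) = [0/1, 1/2)
  'b': [0/1 + 1/1*1/2, 0/1 + 1/1*2/3) = [1/2, 2/3) <- contains code 187/288
  'c': [0/1 + 1/1*2/3, 0/1 + 1/1*5/6) = [2/3, 5/6)
  'e': [0/1 + 1/1*5/6, 0/1 + 1/1*1/1) = [5/6, 1/1)
  emit 'b', narrow to [1/2, 2/3)
Step 2: interval [1/2, 2/3), width = 2/3 - 1/2 = 1/6
  'f': [1/2 + 1/6*0/1, 1/2 + 1/6*1/2) = [1/2, 7/12)
  'b': [1/2 + 1/6*1/2, 1/2 + 1/6*2/3) = [7/12, 11/18)
  'c': [1/2 + 1/6*2/3, 1/2 + 1/6*5/6) = [11/18, 23/36)
  'e': [1/2 + 1/6*5/6, 1/2 + 1/6*1/1) = [23/36, 2/3) <- contains code 187/288
  emit 'e', narrow to [23/36, 2/3)
Step 3: interval [23/36, 2/3), width = 2/3 - 23/36 = 1/36
  'f': [23/36 + 1/36*0/1, 23/36 + 1/36*1/2) = [23/36, 47/72) <- contains code 187/288
  'b': [23/36 + 1/36*1/2, 23/36 + 1/36*2/3) = [47/72, 71/108)
  'c': [23/36 + 1/36*2/3, 23/36 + 1/36*5/6) = [71/108, 143/216)
  'e': [23/36 + 1/36*5/6, 23/36 + 1/36*1/1) = [143/216, 2/3)
  emit 'f', narrow to [23/36, 47/72)
Step 4: interval [23/36, 47/72), width = 47/72 - 23/36 = 1/72
  'f': [23/36 + 1/72*0/1, 23/36 + 1/72*1/2) = [23/36, 31/48)
  'b': [23/36 + 1/72*1/2, 23/36 + 1/72*2/3) = [31/48, 35/54)
  'c': [23/36 + 1/72*2/3, 23/36 + 1/72*5/6) = [35/54, 281/432) <- contains code 187/288
  'e': [23/36 + 1/72*5/6, 23/36 + 1/72*1/1) = [281/432, 47/72)
  emit 'c', narrow to [35/54, 281/432)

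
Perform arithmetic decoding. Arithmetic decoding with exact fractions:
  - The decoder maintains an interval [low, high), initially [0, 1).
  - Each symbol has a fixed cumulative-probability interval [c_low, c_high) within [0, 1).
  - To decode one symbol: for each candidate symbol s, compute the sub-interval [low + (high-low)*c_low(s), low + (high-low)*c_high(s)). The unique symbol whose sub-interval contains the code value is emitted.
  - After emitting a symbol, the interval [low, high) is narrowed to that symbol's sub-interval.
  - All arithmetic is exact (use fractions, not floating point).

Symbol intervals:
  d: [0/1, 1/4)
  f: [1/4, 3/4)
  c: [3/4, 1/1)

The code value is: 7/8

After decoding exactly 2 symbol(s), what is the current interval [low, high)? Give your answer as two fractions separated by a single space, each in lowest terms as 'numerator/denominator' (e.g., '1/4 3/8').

Answer: 13/16 15/16

Derivation:
Step 1: interval [0/1, 1/1), width = 1/1 - 0/1 = 1/1
  'd': [0/1 + 1/1*0/1, 0/1 + 1/1*1/4) = [0/1, 1/4)
  'f': [0/1 + 1/1*1/4, 0/1 + 1/1*3/4) = [1/4, 3/4)
  'c': [0/1 + 1/1*3/4, 0/1 + 1/1*1/1) = [3/4, 1/1) <- contains code 7/8
  emit 'c', narrow to [3/4, 1/1)
Step 2: interval [3/4, 1/1), width = 1/1 - 3/4 = 1/4
  'd': [3/4 + 1/4*0/1, 3/4 + 1/4*1/4) = [3/4, 13/16)
  'f': [3/4 + 1/4*1/4, 3/4 + 1/4*3/4) = [13/16, 15/16) <- contains code 7/8
  'c': [3/4 + 1/4*3/4, 3/4 + 1/4*1/1) = [15/16, 1/1)
  emit 'f', narrow to [13/16, 15/16)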